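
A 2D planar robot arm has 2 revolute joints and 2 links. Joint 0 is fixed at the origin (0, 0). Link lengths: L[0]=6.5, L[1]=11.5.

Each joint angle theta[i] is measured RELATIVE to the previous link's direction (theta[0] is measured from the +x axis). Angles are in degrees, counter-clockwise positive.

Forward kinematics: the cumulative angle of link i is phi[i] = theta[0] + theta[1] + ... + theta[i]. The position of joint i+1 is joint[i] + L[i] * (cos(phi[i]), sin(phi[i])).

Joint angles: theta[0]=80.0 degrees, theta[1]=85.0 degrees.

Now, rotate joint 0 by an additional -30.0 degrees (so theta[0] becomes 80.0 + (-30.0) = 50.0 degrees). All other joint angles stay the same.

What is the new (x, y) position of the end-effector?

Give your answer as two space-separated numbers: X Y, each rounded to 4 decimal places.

Answer: -3.9536 13.1110

Derivation:
joint[0] = (0.0000, 0.0000)  (base)
link 0: phi[0] = 50 = 50 deg
  cos(50 deg) = 0.6428, sin(50 deg) = 0.7660
  joint[1] = (0.0000, 0.0000) + 6.5 * (0.6428, 0.7660) = (0.0000 + 4.1781, 0.0000 + 4.9793) = (4.1781, 4.9793)
link 1: phi[1] = 50 + 85 = 135 deg
  cos(135 deg) = -0.7071, sin(135 deg) = 0.7071
  joint[2] = (4.1781, 4.9793) + 11.5 * (-0.7071, 0.7071) = (4.1781 + -8.1317, 4.9793 + 8.1317) = (-3.9536, 13.1110)
End effector: (-3.9536, 13.1110)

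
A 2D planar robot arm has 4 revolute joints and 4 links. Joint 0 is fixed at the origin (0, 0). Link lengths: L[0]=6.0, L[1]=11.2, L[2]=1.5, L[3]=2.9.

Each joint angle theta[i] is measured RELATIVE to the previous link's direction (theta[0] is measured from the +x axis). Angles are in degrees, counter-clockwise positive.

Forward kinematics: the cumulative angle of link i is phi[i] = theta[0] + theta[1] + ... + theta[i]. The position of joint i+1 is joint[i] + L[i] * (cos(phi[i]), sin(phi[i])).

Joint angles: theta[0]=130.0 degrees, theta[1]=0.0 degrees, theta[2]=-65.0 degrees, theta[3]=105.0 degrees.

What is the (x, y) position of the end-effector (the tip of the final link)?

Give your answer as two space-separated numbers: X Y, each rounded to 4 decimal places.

joint[0] = (0.0000, 0.0000)  (base)
link 0: phi[0] = 130 = 130 deg
  cos(130 deg) = -0.6428, sin(130 deg) = 0.7660
  joint[1] = (0.0000, 0.0000) + 6 * (-0.6428, 0.7660) = (0.0000 + -3.8567, 0.0000 + 4.5963) = (-3.8567, 4.5963)
link 1: phi[1] = 130 + 0 = 130 deg
  cos(130 deg) = -0.6428, sin(130 deg) = 0.7660
  joint[2] = (-3.8567, 4.5963) + 11.2 * (-0.6428, 0.7660) = (-3.8567 + -7.1992, 4.5963 + 8.5797) = (-11.0559, 13.1760)
link 2: phi[2] = 130 + 0 + -65 = 65 deg
  cos(65 deg) = 0.4226, sin(65 deg) = 0.9063
  joint[3] = (-11.0559, 13.1760) + 1.5 * (0.4226, 0.9063) = (-11.0559 + 0.6339, 13.1760 + 1.3595) = (-10.4220, 14.5354)
link 3: phi[3] = 130 + 0 + -65 + 105 = 170 deg
  cos(170 deg) = -0.9848, sin(170 deg) = 0.1736
  joint[4] = (-10.4220, 14.5354) + 2.9 * (-0.9848, 0.1736) = (-10.4220 + -2.8559, 14.5354 + 0.5036) = (-13.2780, 15.0390)
End effector: (-13.2780, 15.0390)

Answer: -13.2780 15.0390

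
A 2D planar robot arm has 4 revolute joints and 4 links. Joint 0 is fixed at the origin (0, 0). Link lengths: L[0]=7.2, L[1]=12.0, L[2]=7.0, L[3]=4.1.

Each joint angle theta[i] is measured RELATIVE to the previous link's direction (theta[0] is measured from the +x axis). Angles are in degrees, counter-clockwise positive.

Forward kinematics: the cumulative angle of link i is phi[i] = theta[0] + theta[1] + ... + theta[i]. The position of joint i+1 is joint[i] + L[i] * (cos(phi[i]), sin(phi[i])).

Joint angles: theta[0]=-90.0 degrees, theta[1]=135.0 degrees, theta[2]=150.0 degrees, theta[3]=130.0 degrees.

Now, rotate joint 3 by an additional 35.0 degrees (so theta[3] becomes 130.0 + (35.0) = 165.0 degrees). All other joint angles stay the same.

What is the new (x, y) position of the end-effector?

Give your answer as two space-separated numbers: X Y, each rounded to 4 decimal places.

Answer: 5.8238 -0.5265

Derivation:
joint[0] = (0.0000, 0.0000)  (base)
link 0: phi[0] = -90 = -90 deg
  cos(-90 deg) = 0.0000, sin(-90 deg) = -1.0000
  joint[1] = (0.0000, 0.0000) + 7.2 * (0.0000, -1.0000) = (0.0000 + 0.0000, 0.0000 + -7.2000) = (0.0000, -7.2000)
link 1: phi[1] = -90 + 135 = 45 deg
  cos(45 deg) = 0.7071, sin(45 deg) = 0.7071
  joint[2] = (0.0000, -7.2000) + 12 * (0.7071, 0.7071) = (0.0000 + 8.4853, -7.2000 + 8.4853) = (8.4853, 1.2853)
link 2: phi[2] = -90 + 135 + 150 = 195 deg
  cos(195 deg) = -0.9659, sin(195 deg) = -0.2588
  joint[3] = (8.4853, 1.2853) + 7 * (-0.9659, -0.2588) = (8.4853 + -6.7615, 1.2853 + -1.8117) = (1.7238, -0.5265)
link 3: phi[3] = -90 + 135 + 150 + 165 = 360 deg
  cos(360 deg) = 1.0000, sin(360 deg) = -0.0000
  joint[4] = (1.7238, -0.5265) + 4.1 * (1.0000, -0.0000) = (1.7238 + 4.1000, -0.5265 + -0.0000) = (5.8238, -0.5265)
End effector: (5.8238, -0.5265)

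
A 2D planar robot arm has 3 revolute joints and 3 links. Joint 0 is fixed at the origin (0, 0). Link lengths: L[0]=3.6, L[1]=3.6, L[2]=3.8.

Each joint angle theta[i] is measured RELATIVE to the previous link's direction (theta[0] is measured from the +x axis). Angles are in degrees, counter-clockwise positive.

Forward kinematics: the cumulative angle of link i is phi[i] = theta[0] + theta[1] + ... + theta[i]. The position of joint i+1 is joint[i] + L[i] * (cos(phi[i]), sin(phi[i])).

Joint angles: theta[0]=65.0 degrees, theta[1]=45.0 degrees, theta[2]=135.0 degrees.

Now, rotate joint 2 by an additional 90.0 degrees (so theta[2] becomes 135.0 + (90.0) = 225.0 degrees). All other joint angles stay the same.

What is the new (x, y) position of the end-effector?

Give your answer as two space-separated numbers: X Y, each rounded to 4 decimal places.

Answer: 3.7341 5.0397

Derivation:
joint[0] = (0.0000, 0.0000)  (base)
link 0: phi[0] = 65 = 65 deg
  cos(65 deg) = 0.4226, sin(65 deg) = 0.9063
  joint[1] = (0.0000, 0.0000) + 3.6 * (0.4226, 0.9063) = (0.0000 + 1.5214, 0.0000 + 3.2627) = (1.5214, 3.2627)
link 1: phi[1] = 65 + 45 = 110 deg
  cos(110 deg) = -0.3420, sin(110 deg) = 0.9397
  joint[2] = (1.5214, 3.2627) + 3.6 * (-0.3420, 0.9397) = (1.5214 + -1.2313, 3.2627 + 3.3829) = (0.2902, 6.6456)
link 2: phi[2] = 65 + 45 + 225 = 335 deg
  cos(335 deg) = 0.9063, sin(335 deg) = -0.4226
  joint[3] = (0.2902, 6.6456) + 3.8 * (0.9063, -0.4226) = (0.2902 + 3.4440, 6.6456 + -1.6059) = (3.7341, 5.0397)
End effector: (3.7341, 5.0397)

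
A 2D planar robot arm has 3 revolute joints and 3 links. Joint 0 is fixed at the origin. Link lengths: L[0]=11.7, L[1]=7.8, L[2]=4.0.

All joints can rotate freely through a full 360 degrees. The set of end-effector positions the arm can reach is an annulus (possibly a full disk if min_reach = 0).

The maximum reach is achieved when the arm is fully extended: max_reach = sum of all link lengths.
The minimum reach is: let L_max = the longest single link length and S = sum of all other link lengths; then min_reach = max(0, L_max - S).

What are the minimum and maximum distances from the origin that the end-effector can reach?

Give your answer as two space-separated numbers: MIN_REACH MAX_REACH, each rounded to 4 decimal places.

Link lengths: [11.7, 7.8, 4.0]
max_reach = 11.7 + 7.8 + 4 = 23.5
L_max = max([11.7, 7.8, 4.0]) = 11.7
S (sum of others) = 23.5 - 11.7 = 11.8
min_reach = max(0, 11.7 - 11.8) = max(0, -0.1) = 0

Answer: 0.0000 23.5000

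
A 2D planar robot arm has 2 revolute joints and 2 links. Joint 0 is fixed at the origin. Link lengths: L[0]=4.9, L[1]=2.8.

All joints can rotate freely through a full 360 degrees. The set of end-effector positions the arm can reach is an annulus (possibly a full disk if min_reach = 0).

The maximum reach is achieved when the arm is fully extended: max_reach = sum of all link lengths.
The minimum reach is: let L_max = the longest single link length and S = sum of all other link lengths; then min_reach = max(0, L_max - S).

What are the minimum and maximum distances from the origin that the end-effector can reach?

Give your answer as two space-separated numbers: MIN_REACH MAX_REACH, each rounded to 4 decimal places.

Link lengths: [4.9, 2.8]
max_reach = 4.9 + 2.8 = 7.7
L_max = max([4.9, 2.8]) = 4.9
S (sum of others) = 7.7 - 4.9 = 2.8
min_reach = max(0, 4.9 - 2.8) = max(0, 2.1) = 2.1

Answer: 2.1000 7.7000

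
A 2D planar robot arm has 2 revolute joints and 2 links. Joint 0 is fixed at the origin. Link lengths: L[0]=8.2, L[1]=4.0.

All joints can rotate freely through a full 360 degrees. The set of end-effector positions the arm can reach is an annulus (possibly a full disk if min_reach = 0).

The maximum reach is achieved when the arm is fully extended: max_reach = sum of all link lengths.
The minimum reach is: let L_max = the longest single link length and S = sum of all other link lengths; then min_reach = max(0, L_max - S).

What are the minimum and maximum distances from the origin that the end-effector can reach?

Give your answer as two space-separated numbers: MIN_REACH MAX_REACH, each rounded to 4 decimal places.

Answer: 4.2000 12.2000

Derivation:
Link lengths: [8.2, 4.0]
max_reach = 8.2 + 4 = 12.2
L_max = max([8.2, 4.0]) = 8.2
S (sum of others) = 12.2 - 8.2 = 4
min_reach = max(0, 8.2 - 4) = max(0, 4.2) = 4.2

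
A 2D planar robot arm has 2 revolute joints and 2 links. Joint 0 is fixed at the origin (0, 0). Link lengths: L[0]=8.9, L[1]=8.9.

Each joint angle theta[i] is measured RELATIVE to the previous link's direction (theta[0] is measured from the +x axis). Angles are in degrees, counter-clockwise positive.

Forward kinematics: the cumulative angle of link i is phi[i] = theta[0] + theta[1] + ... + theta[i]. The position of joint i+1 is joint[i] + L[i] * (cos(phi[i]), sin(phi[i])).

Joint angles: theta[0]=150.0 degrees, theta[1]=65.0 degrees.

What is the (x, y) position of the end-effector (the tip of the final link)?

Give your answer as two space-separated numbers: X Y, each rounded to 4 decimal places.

Answer: -14.9981 -0.6548

Derivation:
joint[0] = (0.0000, 0.0000)  (base)
link 0: phi[0] = 150 = 150 deg
  cos(150 deg) = -0.8660, sin(150 deg) = 0.5000
  joint[1] = (0.0000, 0.0000) + 8.9 * (-0.8660, 0.5000) = (0.0000 + -7.7076, 0.0000 + 4.4500) = (-7.7076, 4.4500)
link 1: phi[1] = 150 + 65 = 215 deg
  cos(215 deg) = -0.8192, sin(215 deg) = -0.5736
  joint[2] = (-7.7076, 4.4500) + 8.9 * (-0.8192, -0.5736) = (-7.7076 + -7.2905, 4.4500 + -5.1048) = (-14.9981, -0.6548)
End effector: (-14.9981, -0.6548)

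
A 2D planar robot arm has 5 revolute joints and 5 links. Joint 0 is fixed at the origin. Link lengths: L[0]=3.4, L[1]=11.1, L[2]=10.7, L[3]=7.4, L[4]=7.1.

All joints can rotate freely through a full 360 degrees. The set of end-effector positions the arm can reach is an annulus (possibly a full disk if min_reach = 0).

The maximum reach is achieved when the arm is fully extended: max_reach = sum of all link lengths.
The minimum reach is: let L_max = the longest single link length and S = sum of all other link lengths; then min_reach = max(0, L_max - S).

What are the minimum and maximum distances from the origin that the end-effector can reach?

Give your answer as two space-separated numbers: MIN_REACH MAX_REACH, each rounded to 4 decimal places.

Answer: 0.0000 39.7000

Derivation:
Link lengths: [3.4, 11.1, 10.7, 7.4, 7.1]
max_reach = 3.4 + 11.1 + 10.7 + 7.4 + 7.1 = 39.7
L_max = max([3.4, 11.1, 10.7, 7.4, 7.1]) = 11.1
S (sum of others) = 39.7 - 11.1 = 28.6
min_reach = max(0, 11.1 - 28.6) = max(0, -17.5) = 0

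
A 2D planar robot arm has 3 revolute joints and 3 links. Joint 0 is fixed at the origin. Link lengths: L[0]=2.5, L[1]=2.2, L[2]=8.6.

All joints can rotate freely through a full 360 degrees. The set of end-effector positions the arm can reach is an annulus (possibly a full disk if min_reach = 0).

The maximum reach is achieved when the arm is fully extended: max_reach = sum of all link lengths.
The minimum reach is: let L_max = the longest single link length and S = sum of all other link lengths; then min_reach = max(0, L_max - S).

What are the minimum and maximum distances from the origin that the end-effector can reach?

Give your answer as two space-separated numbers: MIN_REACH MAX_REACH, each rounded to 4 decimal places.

Answer: 3.9000 13.3000

Derivation:
Link lengths: [2.5, 2.2, 8.6]
max_reach = 2.5 + 2.2 + 8.6 = 13.3
L_max = max([2.5, 2.2, 8.6]) = 8.6
S (sum of others) = 13.3 - 8.6 = 4.7
min_reach = max(0, 8.6 - 4.7) = max(0, 3.9) = 3.9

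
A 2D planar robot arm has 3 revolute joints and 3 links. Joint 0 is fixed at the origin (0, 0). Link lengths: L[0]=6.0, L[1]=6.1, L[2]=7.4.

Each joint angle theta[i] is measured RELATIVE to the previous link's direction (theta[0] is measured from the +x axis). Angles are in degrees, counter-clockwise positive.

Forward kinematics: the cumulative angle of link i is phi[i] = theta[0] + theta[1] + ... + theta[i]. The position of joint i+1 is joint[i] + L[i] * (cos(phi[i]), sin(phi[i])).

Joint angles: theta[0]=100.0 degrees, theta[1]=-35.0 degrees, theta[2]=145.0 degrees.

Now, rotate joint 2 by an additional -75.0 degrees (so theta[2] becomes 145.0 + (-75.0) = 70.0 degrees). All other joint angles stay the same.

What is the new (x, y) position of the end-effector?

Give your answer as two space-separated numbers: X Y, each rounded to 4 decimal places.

joint[0] = (0.0000, 0.0000)  (base)
link 0: phi[0] = 100 = 100 deg
  cos(100 deg) = -0.1736, sin(100 deg) = 0.9848
  joint[1] = (0.0000, 0.0000) + 6 * (-0.1736, 0.9848) = (0.0000 + -1.0419, 0.0000 + 5.9088) = (-1.0419, 5.9088)
link 1: phi[1] = 100 + -35 = 65 deg
  cos(65 deg) = 0.4226, sin(65 deg) = 0.9063
  joint[2] = (-1.0419, 5.9088) + 6.1 * (0.4226, 0.9063) = (-1.0419 + 2.5780, 5.9088 + 5.5285) = (1.5361, 11.4373)
link 2: phi[2] = 100 + -35 + 70 = 135 deg
  cos(135 deg) = -0.7071, sin(135 deg) = 0.7071
  joint[3] = (1.5361, 11.4373) + 7.4 * (-0.7071, 0.7071) = (1.5361 + -5.2326, 11.4373 + 5.2326) = (-3.6965, 16.6699)
End effector: (-3.6965, 16.6699)

Answer: -3.6965 16.6699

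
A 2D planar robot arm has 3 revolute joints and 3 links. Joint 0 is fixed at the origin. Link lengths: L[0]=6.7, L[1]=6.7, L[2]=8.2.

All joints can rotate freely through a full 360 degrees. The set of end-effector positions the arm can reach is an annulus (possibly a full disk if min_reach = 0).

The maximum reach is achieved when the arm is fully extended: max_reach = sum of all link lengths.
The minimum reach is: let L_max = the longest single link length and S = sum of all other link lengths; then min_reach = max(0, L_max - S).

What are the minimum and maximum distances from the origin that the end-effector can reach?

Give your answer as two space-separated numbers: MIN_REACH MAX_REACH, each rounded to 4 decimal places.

Answer: 0.0000 21.6000

Derivation:
Link lengths: [6.7, 6.7, 8.2]
max_reach = 6.7 + 6.7 + 8.2 = 21.6
L_max = max([6.7, 6.7, 8.2]) = 8.2
S (sum of others) = 21.6 - 8.2 = 13.4
min_reach = max(0, 8.2 - 13.4) = max(0, -5.2) = 0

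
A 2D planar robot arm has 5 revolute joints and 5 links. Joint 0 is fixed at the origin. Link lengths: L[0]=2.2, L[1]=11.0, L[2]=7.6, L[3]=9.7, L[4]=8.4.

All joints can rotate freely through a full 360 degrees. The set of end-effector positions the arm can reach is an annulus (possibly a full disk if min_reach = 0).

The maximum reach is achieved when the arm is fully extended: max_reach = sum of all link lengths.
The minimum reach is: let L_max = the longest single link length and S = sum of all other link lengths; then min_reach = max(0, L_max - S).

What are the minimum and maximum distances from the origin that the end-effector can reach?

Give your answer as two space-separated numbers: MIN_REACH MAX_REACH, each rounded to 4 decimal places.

Answer: 0.0000 38.9000

Derivation:
Link lengths: [2.2, 11.0, 7.6, 9.7, 8.4]
max_reach = 2.2 + 11 + 7.6 + 9.7 + 8.4 = 38.9
L_max = max([2.2, 11.0, 7.6, 9.7, 8.4]) = 11
S (sum of others) = 38.9 - 11 = 27.9
min_reach = max(0, 11 - 27.9) = max(0, -16.9) = 0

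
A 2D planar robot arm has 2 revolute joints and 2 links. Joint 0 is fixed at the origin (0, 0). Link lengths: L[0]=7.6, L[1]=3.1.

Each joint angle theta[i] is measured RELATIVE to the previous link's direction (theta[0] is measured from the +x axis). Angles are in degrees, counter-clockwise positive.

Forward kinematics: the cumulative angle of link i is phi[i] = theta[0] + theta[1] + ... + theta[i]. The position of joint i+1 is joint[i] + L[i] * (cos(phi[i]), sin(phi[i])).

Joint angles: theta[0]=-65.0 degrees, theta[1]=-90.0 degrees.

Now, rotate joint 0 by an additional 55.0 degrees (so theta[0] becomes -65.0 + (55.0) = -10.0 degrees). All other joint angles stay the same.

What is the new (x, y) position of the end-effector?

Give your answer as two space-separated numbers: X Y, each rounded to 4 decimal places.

joint[0] = (0.0000, 0.0000)  (base)
link 0: phi[0] = -10 = -10 deg
  cos(-10 deg) = 0.9848, sin(-10 deg) = -0.1736
  joint[1] = (0.0000, 0.0000) + 7.6 * (0.9848, -0.1736) = (0.0000 + 7.4845, 0.0000 + -1.3197) = (7.4845, -1.3197)
link 1: phi[1] = -10 + -90 = -100 deg
  cos(-100 deg) = -0.1736, sin(-100 deg) = -0.9848
  joint[2] = (7.4845, -1.3197) + 3.1 * (-0.1736, -0.9848) = (7.4845 + -0.5383, -1.3197 + -3.0529) = (6.9462, -4.3726)
End effector: (6.9462, -4.3726)

Answer: 6.9462 -4.3726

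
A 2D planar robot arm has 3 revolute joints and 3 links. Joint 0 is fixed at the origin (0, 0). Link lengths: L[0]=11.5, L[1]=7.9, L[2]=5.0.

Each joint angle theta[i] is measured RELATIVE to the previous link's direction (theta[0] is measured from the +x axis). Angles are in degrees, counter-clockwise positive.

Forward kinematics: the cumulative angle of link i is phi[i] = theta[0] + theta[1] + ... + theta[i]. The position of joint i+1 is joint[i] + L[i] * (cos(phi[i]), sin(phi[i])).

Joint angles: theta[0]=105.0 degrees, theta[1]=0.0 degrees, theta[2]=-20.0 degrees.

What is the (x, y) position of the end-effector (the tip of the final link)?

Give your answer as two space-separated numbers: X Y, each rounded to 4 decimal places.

joint[0] = (0.0000, 0.0000)  (base)
link 0: phi[0] = 105 = 105 deg
  cos(105 deg) = -0.2588, sin(105 deg) = 0.9659
  joint[1] = (0.0000, 0.0000) + 11.5 * (-0.2588, 0.9659) = (0.0000 + -2.9764, 0.0000 + 11.1081) = (-2.9764, 11.1081)
link 1: phi[1] = 105 + 0 = 105 deg
  cos(105 deg) = -0.2588, sin(105 deg) = 0.9659
  joint[2] = (-2.9764, 11.1081) + 7.9 * (-0.2588, 0.9659) = (-2.9764 + -2.0447, 11.1081 + 7.6308) = (-5.0211, 18.7390)
link 2: phi[2] = 105 + 0 + -20 = 85 deg
  cos(85 deg) = 0.0872, sin(85 deg) = 0.9962
  joint[3] = (-5.0211, 18.7390) + 5 * (0.0872, 0.9962) = (-5.0211 + 0.4358, 18.7390 + 4.9810) = (-4.5853, 23.7199)
End effector: (-4.5853, 23.7199)

Answer: -4.5853 23.7199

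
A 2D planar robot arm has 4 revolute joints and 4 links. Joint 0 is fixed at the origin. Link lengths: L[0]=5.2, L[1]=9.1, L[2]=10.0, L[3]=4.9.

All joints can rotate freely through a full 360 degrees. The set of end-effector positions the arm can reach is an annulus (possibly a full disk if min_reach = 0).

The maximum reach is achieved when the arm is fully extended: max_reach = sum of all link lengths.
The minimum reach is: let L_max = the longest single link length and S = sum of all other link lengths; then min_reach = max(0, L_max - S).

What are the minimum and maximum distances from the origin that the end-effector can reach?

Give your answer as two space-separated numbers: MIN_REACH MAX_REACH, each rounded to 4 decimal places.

Link lengths: [5.2, 9.1, 10.0, 4.9]
max_reach = 5.2 + 9.1 + 10 + 4.9 = 29.2
L_max = max([5.2, 9.1, 10.0, 4.9]) = 10
S (sum of others) = 29.2 - 10 = 19.2
min_reach = max(0, 10 - 19.2) = max(0, -9.2) = 0

Answer: 0.0000 29.2000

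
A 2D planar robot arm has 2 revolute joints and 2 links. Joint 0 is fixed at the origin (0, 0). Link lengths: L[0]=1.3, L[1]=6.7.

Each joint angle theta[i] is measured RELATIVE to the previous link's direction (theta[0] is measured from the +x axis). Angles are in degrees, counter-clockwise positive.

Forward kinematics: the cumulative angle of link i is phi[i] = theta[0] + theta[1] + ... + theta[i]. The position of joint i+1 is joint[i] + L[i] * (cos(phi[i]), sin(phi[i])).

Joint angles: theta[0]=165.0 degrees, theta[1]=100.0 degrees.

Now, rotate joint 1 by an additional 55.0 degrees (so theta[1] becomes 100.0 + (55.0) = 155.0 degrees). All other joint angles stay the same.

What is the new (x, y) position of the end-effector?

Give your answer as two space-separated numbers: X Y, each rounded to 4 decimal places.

Answer: 3.8768 -3.9702

Derivation:
joint[0] = (0.0000, 0.0000)  (base)
link 0: phi[0] = 165 = 165 deg
  cos(165 deg) = -0.9659, sin(165 deg) = 0.2588
  joint[1] = (0.0000, 0.0000) + 1.3 * (-0.9659, 0.2588) = (0.0000 + -1.2557, 0.0000 + 0.3365) = (-1.2557, 0.3365)
link 1: phi[1] = 165 + 155 = 320 deg
  cos(320 deg) = 0.7660, sin(320 deg) = -0.6428
  joint[2] = (-1.2557, 0.3365) + 6.7 * (0.7660, -0.6428) = (-1.2557 + 5.1325, 0.3365 + -4.3067) = (3.8768, -3.9702)
End effector: (3.8768, -3.9702)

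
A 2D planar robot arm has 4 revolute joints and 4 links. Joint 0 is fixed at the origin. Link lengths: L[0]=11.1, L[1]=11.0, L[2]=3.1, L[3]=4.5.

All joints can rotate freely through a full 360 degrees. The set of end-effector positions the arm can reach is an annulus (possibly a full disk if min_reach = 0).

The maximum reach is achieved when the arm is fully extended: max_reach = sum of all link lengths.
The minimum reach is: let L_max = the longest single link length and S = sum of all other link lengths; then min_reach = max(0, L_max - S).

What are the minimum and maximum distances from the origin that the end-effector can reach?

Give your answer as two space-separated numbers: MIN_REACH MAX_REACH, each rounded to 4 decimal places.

Link lengths: [11.1, 11.0, 3.1, 4.5]
max_reach = 11.1 + 11 + 3.1 + 4.5 = 29.7
L_max = max([11.1, 11.0, 3.1, 4.5]) = 11.1
S (sum of others) = 29.7 - 11.1 = 18.6
min_reach = max(0, 11.1 - 18.6) = max(0, -7.5) = 0

Answer: 0.0000 29.7000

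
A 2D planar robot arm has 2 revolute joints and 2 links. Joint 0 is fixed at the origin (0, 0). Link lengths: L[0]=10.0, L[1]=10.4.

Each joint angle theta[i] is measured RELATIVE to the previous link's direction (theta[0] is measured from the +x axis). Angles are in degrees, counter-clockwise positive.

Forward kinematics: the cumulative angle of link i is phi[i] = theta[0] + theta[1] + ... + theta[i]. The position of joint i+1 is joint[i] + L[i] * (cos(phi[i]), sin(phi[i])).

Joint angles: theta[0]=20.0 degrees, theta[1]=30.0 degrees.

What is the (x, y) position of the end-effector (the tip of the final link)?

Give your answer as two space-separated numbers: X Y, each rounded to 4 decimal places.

Answer: 16.0819 11.3871

Derivation:
joint[0] = (0.0000, 0.0000)  (base)
link 0: phi[0] = 20 = 20 deg
  cos(20 deg) = 0.9397, sin(20 deg) = 0.3420
  joint[1] = (0.0000, 0.0000) + 10 * (0.9397, 0.3420) = (0.0000 + 9.3969, 0.0000 + 3.4202) = (9.3969, 3.4202)
link 1: phi[1] = 20 + 30 = 50 deg
  cos(50 deg) = 0.6428, sin(50 deg) = 0.7660
  joint[2] = (9.3969, 3.4202) + 10.4 * (0.6428, 0.7660) = (9.3969 + 6.6850, 3.4202 + 7.9669) = (16.0819, 11.3871)
End effector: (16.0819, 11.3871)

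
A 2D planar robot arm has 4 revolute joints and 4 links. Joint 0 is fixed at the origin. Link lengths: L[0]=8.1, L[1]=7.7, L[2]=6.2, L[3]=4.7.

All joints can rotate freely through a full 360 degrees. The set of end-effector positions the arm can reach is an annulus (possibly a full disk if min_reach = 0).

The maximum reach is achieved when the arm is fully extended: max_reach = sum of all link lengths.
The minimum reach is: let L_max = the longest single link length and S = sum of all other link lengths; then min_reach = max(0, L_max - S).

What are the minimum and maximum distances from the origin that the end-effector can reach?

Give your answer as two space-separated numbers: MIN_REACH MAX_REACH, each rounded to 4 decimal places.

Link lengths: [8.1, 7.7, 6.2, 4.7]
max_reach = 8.1 + 7.7 + 6.2 + 4.7 = 26.7
L_max = max([8.1, 7.7, 6.2, 4.7]) = 8.1
S (sum of others) = 26.7 - 8.1 = 18.6
min_reach = max(0, 8.1 - 18.6) = max(0, -10.5) = 0

Answer: 0.0000 26.7000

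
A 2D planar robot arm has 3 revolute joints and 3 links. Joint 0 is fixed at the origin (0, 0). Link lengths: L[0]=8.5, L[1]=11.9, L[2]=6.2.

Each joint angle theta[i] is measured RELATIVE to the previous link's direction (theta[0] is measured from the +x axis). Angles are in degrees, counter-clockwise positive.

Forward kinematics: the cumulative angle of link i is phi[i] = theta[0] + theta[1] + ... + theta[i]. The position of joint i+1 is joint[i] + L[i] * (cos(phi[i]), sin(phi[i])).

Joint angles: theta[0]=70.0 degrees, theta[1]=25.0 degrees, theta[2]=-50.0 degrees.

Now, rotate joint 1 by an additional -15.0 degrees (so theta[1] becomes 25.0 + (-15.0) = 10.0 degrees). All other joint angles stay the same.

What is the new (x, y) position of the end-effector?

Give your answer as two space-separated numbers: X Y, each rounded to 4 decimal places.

Answer: 10.3429 22.8066

Derivation:
joint[0] = (0.0000, 0.0000)  (base)
link 0: phi[0] = 70 = 70 deg
  cos(70 deg) = 0.3420, sin(70 deg) = 0.9397
  joint[1] = (0.0000, 0.0000) + 8.5 * (0.3420, 0.9397) = (0.0000 + 2.9072, 0.0000 + 7.9874) = (2.9072, 7.9874)
link 1: phi[1] = 70 + 10 = 80 deg
  cos(80 deg) = 0.1736, sin(80 deg) = 0.9848
  joint[2] = (2.9072, 7.9874) + 11.9 * (0.1736, 0.9848) = (2.9072 + 2.0664, 7.9874 + 11.7192) = (4.9736, 19.7066)
link 2: phi[2] = 70 + 10 + -50 = 30 deg
  cos(30 deg) = 0.8660, sin(30 deg) = 0.5000
  joint[3] = (4.9736, 19.7066) + 6.2 * (0.8660, 0.5000) = (4.9736 + 5.3694, 19.7066 + 3.1000) = (10.3429, 22.8066)
End effector: (10.3429, 22.8066)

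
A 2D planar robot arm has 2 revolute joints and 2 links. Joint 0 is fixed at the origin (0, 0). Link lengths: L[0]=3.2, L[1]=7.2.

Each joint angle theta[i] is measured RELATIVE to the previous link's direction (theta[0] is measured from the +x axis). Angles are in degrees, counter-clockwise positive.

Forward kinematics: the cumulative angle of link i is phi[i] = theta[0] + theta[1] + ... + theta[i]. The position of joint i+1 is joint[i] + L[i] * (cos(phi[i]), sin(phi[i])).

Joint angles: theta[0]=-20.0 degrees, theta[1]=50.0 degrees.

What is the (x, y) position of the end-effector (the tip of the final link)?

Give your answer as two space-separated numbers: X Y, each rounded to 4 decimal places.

joint[0] = (0.0000, 0.0000)  (base)
link 0: phi[0] = -20 = -20 deg
  cos(-20 deg) = 0.9397, sin(-20 deg) = -0.3420
  joint[1] = (0.0000, 0.0000) + 3.2 * (0.9397, -0.3420) = (0.0000 + 3.0070, 0.0000 + -1.0945) = (3.0070, -1.0945)
link 1: phi[1] = -20 + 50 = 30 deg
  cos(30 deg) = 0.8660, sin(30 deg) = 0.5000
  joint[2] = (3.0070, -1.0945) + 7.2 * (0.8660, 0.5000) = (3.0070 + 6.2354, -1.0945 + 3.6000) = (9.2424, 2.5055)
End effector: (9.2424, 2.5055)

Answer: 9.2424 2.5055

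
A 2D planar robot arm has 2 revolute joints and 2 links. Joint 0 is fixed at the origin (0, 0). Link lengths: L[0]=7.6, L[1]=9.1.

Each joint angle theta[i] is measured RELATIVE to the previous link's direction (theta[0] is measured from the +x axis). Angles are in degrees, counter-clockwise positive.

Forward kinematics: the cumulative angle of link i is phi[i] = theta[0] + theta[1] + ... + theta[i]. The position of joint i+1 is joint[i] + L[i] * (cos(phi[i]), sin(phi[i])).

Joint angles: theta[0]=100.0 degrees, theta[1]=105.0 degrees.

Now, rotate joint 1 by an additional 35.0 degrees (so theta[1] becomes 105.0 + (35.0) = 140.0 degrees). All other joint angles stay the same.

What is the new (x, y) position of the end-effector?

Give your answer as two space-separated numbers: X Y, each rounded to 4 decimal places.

Answer: -5.8697 -0.3963

Derivation:
joint[0] = (0.0000, 0.0000)  (base)
link 0: phi[0] = 100 = 100 deg
  cos(100 deg) = -0.1736, sin(100 deg) = 0.9848
  joint[1] = (0.0000, 0.0000) + 7.6 * (-0.1736, 0.9848) = (0.0000 + -1.3197, 0.0000 + 7.4845) = (-1.3197, 7.4845)
link 1: phi[1] = 100 + 140 = 240 deg
  cos(240 deg) = -0.5000, sin(240 deg) = -0.8660
  joint[2] = (-1.3197, 7.4845) + 9.1 * (-0.5000, -0.8660) = (-1.3197 + -4.5500, 7.4845 + -7.8808) = (-5.8697, -0.3963)
End effector: (-5.8697, -0.3963)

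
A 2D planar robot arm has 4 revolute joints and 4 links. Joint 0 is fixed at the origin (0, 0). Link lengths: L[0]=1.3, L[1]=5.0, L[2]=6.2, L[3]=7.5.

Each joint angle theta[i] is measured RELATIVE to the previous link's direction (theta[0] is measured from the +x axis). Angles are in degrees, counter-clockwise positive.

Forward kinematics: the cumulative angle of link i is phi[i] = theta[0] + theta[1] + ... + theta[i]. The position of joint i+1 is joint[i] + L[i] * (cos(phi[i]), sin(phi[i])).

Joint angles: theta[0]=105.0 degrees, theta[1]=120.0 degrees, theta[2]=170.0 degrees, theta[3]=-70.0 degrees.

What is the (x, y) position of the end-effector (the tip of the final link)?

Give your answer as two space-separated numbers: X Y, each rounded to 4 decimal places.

joint[0] = (0.0000, 0.0000)  (base)
link 0: phi[0] = 105 = 105 deg
  cos(105 deg) = -0.2588, sin(105 deg) = 0.9659
  joint[1] = (0.0000, 0.0000) + 1.3 * (-0.2588, 0.9659) = (0.0000 + -0.3365, 0.0000 + 1.2557) = (-0.3365, 1.2557)
link 1: phi[1] = 105 + 120 = 225 deg
  cos(225 deg) = -0.7071, sin(225 deg) = -0.7071
  joint[2] = (-0.3365, 1.2557) + 5 * (-0.7071, -0.7071) = (-0.3365 + -3.5355, 1.2557 + -3.5355) = (-3.8720, -2.2798)
link 2: phi[2] = 105 + 120 + 170 = 395 deg
  cos(395 deg) = 0.8192, sin(395 deg) = 0.5736
  joint[3] = (-3.8720, -2.2798) + 6.2 * (0.8192, 0.5736) = (-3.8720 + 5.0787, -2.2798 + 3.5562) = (1.2067, 1.2763)
link 3: phi[3] = 105 + 120 + 170 + -70 = 325 deg
  cos(325 deg) = 0.8192, sin(325 deg) = -0.5736
  joint[4] = (1.2067, 1.2763) + 7.5 * (0.8192, -0.5736) = (1.2067 + 6.1436, 1.2763 + -4.3018) = (7.3504, -3.0255)
End effector: (7.3504, -3.0255)

Answer: 7.3504 -3.0255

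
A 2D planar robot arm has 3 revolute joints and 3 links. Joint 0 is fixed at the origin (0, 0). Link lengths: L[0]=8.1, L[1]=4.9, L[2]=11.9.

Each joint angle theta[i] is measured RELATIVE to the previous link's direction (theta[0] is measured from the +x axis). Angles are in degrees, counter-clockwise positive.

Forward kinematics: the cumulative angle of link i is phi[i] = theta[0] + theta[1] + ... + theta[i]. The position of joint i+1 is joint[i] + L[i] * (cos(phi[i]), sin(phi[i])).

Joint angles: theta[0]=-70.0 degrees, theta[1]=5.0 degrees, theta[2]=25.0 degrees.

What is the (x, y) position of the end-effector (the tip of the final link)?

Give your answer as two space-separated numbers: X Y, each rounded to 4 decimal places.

Answer: 13.9571 -19.7016

Derivation:
joint[0] = (0.0000, 0.0000)  (base)
link 0: phi[0] = -70 = -70 deg
  cos(-70 deg) = 0.3420, sin(-70 deg) = -0.9397
  joint[1] = (0.0000, 0.0000) + 8.1 * (0.3420, -0.9397) = (0.0000 + 2.7704, 0.0000 + -7.6115) = (2.7704, -7.6115)
link 1: phi[1] = -70 + 5 = -65 deg
  cos(-65 deg) = 0.4226, sin(-65 deg) = -0.9063
  joint[2] = (2.7704, -7.6115) + 4.9 * (0.4226, -0.9063) = (2.7704 + 2.0708, -7.6115 + -4.4409) = (4.8412, -12.0524)
link 2: phi[2] = -70 + 5 + 25 = -40 deg
  cos(-40 deg) = 0.7660, sin(-40 deg) = -0.6428
  joint[3] = (4.8412, -12.0524) + 11.9 * (0.7660, -0.6428) = (4.8412 + 9.1159, -12.0524 + -7.6492) = (13.9571, -19.7016)
End effector: (13.9571, -19.7016)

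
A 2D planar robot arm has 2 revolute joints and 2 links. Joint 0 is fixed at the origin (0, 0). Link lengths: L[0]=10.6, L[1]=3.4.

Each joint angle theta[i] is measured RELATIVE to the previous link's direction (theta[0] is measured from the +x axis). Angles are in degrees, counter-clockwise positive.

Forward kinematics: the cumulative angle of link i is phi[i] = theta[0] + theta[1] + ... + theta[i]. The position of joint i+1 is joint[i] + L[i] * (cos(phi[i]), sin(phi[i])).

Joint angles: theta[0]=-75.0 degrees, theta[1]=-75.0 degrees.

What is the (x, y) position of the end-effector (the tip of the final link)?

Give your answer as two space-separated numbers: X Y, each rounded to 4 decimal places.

joint[0] = (0.0000, 0.0000)  (base)
link 0: phi[0] = -75 = -75 deg
  cos(-75 deg) = 0.2588, sin(-75 deg) = -0.9659
  joint[1] = (0.0000, 0.0000) + 10.6 * (0.2588, -0.9659) = (0.0000 + 2.7435, 0.0000 + -10.2388) = (2.7435, -10.2388)
link 1: phi[1] = -75 + -75 = -150 deg
  cos(-150 deg) = -0.8660, sin(-150 deg) = -0.5000
  joint[2] = (2.7435, -10.2388) + 3.4 * (-0.8660, -0.5000) = (2.7435 + -2.9445, -10.2388 + -1.7000) = (-0.2010, -11.9388)
End effector: (-0.2010, -11.9388)

Answer: -0.2010 -11.9388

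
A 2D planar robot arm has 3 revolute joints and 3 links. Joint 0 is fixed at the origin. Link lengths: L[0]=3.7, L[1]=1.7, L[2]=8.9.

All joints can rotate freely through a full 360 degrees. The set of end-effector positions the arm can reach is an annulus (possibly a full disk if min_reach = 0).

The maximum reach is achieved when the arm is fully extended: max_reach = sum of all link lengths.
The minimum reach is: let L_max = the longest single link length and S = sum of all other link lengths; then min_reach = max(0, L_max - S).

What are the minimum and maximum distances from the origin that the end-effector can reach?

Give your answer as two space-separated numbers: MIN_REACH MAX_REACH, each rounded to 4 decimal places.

Answer: 3.5000 14.3000

Derivation:
Link lengths: [3.7, 1.7, 8.9]
max_reach = 3.7 + 1.7 + 8.9 = 14.3
L_max = max([3.7, 1.7, 8.9]) = 8.9
S (sum of others) = 14.3 - 8.9 = 5.4
min_reach = max(0, 8.9 - 5.4) = max(0, 3.5) = 3.5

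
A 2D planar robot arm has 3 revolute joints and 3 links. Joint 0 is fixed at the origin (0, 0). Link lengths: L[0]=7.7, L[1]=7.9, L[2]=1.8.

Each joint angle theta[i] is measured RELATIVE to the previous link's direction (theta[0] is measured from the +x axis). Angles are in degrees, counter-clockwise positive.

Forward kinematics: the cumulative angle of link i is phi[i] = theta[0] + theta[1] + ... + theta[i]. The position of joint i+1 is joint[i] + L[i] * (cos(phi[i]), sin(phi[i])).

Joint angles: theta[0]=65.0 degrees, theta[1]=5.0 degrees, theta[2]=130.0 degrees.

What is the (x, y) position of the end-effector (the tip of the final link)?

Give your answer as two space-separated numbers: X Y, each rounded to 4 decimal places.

joint[0] = (0.0000, 0.0000)  (base)
link 0: phi[0] = 65 = 65 deg
  cos(65 deg) = 0.4226, sin(65 deg) = 0.9063
  joint[1] = (0.0000, 0.0000) + 7.7 * (0.4226, 0.9063) = (0.0000 + 3.2542, 0.0000 + 6.9786) = (3.2542, 6.9786)
link 1: phi[1] = 65 + 5 = 70 deg
  cos(70 deg) = 0.3420, sin(70 deg) = 0.9397
  joint[2] = (3.2542, 6.9786) + 7.9 * (0.3420, 0.9397) = (3.2542 + 2.7020, 6.9786 + 7.4236) = (5.9561, 14.4021)
link 2: phi[2] = 65 + 5 + 130 = 200 deg
  cos(200 deg) = -0.9397, sin(200 deg) = -0.3420
  joint[3] = (5.9561, 14.4021) + 1.8 * (-0.9397, -0.3420) = (5.9561 + -1.6914, 14.4021 + -0.6156) = (4.2647, 13.7865)
End effector: (4.2647, 13.7865)

Answer: 4.2647 13.7865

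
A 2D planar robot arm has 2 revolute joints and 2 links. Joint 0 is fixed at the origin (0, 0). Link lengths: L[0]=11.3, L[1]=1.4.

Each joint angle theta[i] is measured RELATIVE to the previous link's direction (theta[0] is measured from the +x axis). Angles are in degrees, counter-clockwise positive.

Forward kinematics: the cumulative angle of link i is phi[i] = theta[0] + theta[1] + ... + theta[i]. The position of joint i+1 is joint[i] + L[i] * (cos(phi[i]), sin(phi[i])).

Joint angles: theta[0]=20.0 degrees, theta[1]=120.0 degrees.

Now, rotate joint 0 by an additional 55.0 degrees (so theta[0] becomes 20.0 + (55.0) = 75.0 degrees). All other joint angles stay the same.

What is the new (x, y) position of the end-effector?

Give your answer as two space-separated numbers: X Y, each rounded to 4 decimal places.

joint[0] = (0.0000, 0.0000)  (base)
link 0: phi[0] = 75 = 75 deg
  cos(75 deg) = 0.2588, sin(75 deg) = 0.9659
  joint[1] = (0.0000, 0.0000) + 11.3 * (0.2588, 0.9659) = (0.0000 + 2.9247, 0.0000 + 10.9150) = (2.9247, 10.9150)
link 1: phi[1] = 75 + 120 = 195 deg
  cos(195 deg) = -0.9659, sin(195 deg) = -0.2588
  joint[2] = (2.9247, 10.9150) + 1.4 * (-0.9659, -0.2588) = (2.9247 + -1.3523, 10.9150 + -0.3623) = (1.5724, 10.5526)
End effector: (1.5724, 10.5526)

Answer: 1.5724 10.5526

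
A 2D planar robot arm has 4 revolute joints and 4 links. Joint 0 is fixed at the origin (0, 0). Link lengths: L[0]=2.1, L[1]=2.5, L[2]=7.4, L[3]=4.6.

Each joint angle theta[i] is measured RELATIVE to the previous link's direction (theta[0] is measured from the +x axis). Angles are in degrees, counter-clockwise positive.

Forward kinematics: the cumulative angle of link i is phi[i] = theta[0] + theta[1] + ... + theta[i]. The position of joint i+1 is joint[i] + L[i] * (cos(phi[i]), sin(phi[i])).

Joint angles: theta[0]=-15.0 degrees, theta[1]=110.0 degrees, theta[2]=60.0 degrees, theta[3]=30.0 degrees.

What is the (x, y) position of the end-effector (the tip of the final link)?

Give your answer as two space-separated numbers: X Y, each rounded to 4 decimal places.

joint[0] = (0.0000, 0.0000)  (base)
link 0: phi[0] = -15 = -15 deg
  cos(-15 deg) = 0.9659, sin(-15 deg) = -0.2588
  joint[1] = (0.0000, 0.0000) + 2.1 * (0.9659, -0.2588) = (0.0000 + 2.0284, 0.0000 + -0.5435) = (2.0284, -0.5435)
link 1: phi[1] = -15 + 110 = 95 deg
  cos(95 deg) = -0.0872, sin(95 deg) = 0.9962
  joint[2] = (2.0284, -0.5435) + 2.5 * (-0.0872, 0.9962) = (2.0284 + -0.2179, -0.5435 + 2.4905) = (1.8106, 1.9470)
link 2: phi[2] = -15 + 110 + 60 = 155 deg
  cos(155 deg) = -0.9063, sin(155 deg) = 0.4226
  joint[3] = (1.8106, 1.9470) + 7.4 * (-0.9063, 0.4226) = (1.8106 + -6.7067, 1.9470 + 3.1274) = (-4.8961, 5.0743)
link 3: phi[3] = -15 + 110 + 60 + 30 = 185 deg
  cos(185 deg) = -0.9962, sin(185 deg) = -0.0872
  joint[4] = (-4.8961, 5.0743) + 4.6 * (-0.9962, -0.0872) = (-4.8961 + -4.5825, 5.0743 + -0.4009) = (-9.4786, 4.6734)
End effector: (-9.4786, 4.6734)

Answer: -9.4786 4.6734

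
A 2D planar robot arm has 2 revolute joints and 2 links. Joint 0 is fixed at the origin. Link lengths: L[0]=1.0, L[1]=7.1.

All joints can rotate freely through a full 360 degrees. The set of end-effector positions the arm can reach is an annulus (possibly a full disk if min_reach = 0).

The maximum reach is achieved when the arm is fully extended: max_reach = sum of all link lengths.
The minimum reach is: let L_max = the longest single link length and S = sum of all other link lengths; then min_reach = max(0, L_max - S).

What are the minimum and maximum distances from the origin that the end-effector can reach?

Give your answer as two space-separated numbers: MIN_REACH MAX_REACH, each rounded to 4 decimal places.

Link lengths: [1.0, 7.1]
max_reach = 1 + 7.1 = 8.1
L_max = max([1.0, 7.1]) = 7.1
S (sum of others) = 8.1 - 7.1 = 1
min_reach = max(0, 7.1 - 1) = max(0, 6.1) = 6.1

Answer: 6.1000 8.1000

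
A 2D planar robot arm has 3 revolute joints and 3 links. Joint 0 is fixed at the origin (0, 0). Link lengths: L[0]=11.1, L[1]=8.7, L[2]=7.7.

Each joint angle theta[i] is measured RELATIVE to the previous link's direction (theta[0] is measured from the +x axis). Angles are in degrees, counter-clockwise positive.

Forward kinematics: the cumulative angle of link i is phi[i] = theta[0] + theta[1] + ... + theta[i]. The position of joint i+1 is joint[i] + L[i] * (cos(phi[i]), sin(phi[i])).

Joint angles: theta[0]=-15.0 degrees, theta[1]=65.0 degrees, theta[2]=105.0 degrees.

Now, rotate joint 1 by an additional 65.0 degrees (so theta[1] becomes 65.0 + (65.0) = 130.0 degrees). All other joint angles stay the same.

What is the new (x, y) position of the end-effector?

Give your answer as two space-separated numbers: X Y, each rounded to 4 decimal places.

Answer: 1.1465 0.0625

Derivation:
joint[0] = (0.0000, 0.0000)  (base)
link 0: phi[0] = -15 = -15 deg
  cos(-15 deg) = 0.9659, sin(-15 deg) = -0.2588
  joint[1] = (0.0000, 0.0000) + 11.1 * (0.9659, -0.2588) = (0.0000 + 10.7218, 0.0000 + -2.8729) = (10.7218, -2.8729)
link 1: phi[1] = -15 + 130 = 115 deg
  cos(115 deg) = -0.4226, sin(115 deg) = 0.9063
  joint[2] = (10.7218, -2.8729) + 8.7 * (-0.4226, 0.9063) = (10.7218 + -3.6768, -2.8729 + 7.8849) = (7.0450, 5.0120)
link 2: phi[2] = -15 + 130 + 105 = 220 deg
  cos(220 deg) = -0.7660, sin(220 deg) = -0.6428
  joint[3] = (7.0450, 5.0120) + 7.7 * (-0.7660, -0.6428) = (7.0450 + -5.8985, 5.0120 + -4.9495) = (1.1465, 0.0625)
End effector: (1.1465, 0.0625)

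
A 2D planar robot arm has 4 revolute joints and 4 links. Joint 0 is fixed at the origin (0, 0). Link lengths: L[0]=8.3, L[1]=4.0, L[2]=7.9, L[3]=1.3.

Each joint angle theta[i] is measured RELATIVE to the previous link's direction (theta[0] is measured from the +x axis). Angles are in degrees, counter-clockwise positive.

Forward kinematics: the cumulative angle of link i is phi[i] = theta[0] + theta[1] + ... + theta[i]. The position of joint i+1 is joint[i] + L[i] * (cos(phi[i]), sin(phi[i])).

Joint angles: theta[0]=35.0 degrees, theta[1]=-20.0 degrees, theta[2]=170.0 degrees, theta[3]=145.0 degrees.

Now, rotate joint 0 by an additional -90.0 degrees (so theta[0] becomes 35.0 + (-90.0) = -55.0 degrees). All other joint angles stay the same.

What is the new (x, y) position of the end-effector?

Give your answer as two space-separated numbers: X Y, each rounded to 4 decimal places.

Answer: 4.4574 -3.9186

Derivation:
joint[0] = (0.0000, 0.0000)  (base)
link 0: phi[0] = -55 = -55 deg
  cos(-55 deg) = 0.5736, sin(-55 deg) = -0.8192
  joint[1] = (0.0000, 0.0000) + 8.3 * (0.5736, -0.8192) = (0.0000 + 4.7607, 0.0000 + -6.7990) = (4.7607, -6.7990)
link 1: phi[1] = -55 + -20 = -75 deg
  cos(-75 deg) = 0.2588, sin(-75 deg) = -0.9659
  joint[2] = (4.7607, -6.7990) + 4 * (0.2588, -0.9659) = (4.7607 + 1.0353, -6.7990 + -3.8637) = (5.7960, -10.6627)
link 2: phi[2] = -55 + -20 + 170 = 95 deg
  cos(95 deg) = -0.0872, sin(95 deg) = 0.9962
  joint[3] = (5.7960, -10.6627) + 7.9 * (-0.0872, 0.9962) = (5.7960 + -0.6885, -10.6627 + 7.8699) = (5.1074, -2.7927)
link 3: phi[3] = -55 + -20 + 170 + 145 = 240 deg
  cos(240 deg) = -0.5000, sin(240 deg) = -0.8660
  joint[4] = (5.1074, -2.7927) + 1.3 * (-0.5000, -0.8660) = (5.1074 + -0.6500, -2.7927 + -1.1258) = (4.4574, -3.9186)
End effector: (4.4574, -3.9186)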